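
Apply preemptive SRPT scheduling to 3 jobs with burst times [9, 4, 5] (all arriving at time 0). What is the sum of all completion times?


Since all jobs arrive at t=0, SRPT equals SPT ordering.
SPT order: [4, 5, 9]
Completion times:
  Job 1: p=4, C=4
  Job 2: p=5, C=9
  Job 3: p=9, C=18
Total completion time = 4 + 9 + 18 = 31

31


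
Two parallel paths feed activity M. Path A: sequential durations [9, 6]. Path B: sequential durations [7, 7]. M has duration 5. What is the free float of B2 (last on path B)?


ES(B2) = sum of predecessors on chain B = 7
EF(B2) = ES + duration = 7 + 7 = 14
Successor of B2 is M. ES(M) = max(sum(A), sum(B)) = max(15, 14) = 15
Free float = ES(successor) - EF(current) = 15 - 14 = 1

1


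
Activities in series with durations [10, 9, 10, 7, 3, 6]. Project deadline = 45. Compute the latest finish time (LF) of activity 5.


LF(activity 5) = deadline - sum of successor durations
Successors: activities 6 through 6 with durations [6]
Sum of successor durations = 6
LF = 45 - 6 = 39

39


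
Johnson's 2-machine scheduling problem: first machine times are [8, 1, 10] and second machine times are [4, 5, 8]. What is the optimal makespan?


Apply Johnson's rule:
  Group 1 (a <= b): [(2, 1, 5)]
  Group 2 (a > b): [(3, 10, 8), (1, 8, 4)]
Optimal job order: [2, 3, 1]
Schedule:
  Job 2: M1 done at 1, M2 done at 6
  Job 3: M1 done at 11, M2 done at 19
  Job 1: M1 done at 19, M2 done at 23
Makespan = 23

23


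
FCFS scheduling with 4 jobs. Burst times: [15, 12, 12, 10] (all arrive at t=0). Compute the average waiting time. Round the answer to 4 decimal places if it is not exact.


FCFS order (as given): [15, 12, 12, 10]
Waiting times:
  Job 1: wait = 0
  Job 2: wait = 15
  Job 3: wait = 27
  Job 4: wait = 39
Sum of waiting times = 81
Average waiting time = 81/4 = 20.25

20.25


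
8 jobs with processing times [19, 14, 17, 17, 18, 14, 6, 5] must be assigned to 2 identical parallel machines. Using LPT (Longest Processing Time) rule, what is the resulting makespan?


Sort jobs in decreasing order (LPT): [19, 18, 17, 17, 14, 14, 6, 5]
Assign each job to the least loaded machine:
  Machine 1: jobs [19, 17, 14, 5], load = 55
  Machine 2: jobs [18, 17, 14, 6], load = 55
Makespan = max load = 55

55


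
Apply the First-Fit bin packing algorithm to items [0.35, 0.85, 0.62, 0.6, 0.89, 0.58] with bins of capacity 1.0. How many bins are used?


Place items sequentially using First-Fit:
  Item 0.35 -> new Bin 1
  Item 0.85 -> new Bin 2
  Item 0.62 -> Bin 1 (now 0.97)
  Item 0.6 -> new Bin 3
  Item 0.89 -> new Bin 4
  Item 0.58 -> new Bin 5
Total bins used = 5

5


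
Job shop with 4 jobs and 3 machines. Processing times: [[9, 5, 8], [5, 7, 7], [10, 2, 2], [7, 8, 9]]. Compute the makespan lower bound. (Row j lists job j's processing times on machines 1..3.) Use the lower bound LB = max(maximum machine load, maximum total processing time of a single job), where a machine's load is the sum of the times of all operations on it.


Machine loads:
  Machine 1: 9 + 5 + 10 + 7 = 31
  Machine 2: 5 + 7 + 2 + 8 = 22
  Machine 3: 8 + 7 + 2 + 9 = 26
Max machine load = 31
Job totals:
  Job 1: 22
  Job 2: 19
  Job 3: 14
  Job 4: 24
Max job total = 24
Lower bound = max(31, 24) = 31

31


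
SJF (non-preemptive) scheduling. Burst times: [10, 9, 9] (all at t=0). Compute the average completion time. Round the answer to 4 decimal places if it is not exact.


SJF order (ascending): [9, 9, 10]
Completion times:
  Job 1: burst=9, C=9
  Job 2: burst=9, C=18
  Job 3: burst=10, C=28
Average completion = 55/3 = 18.3333

18.3333


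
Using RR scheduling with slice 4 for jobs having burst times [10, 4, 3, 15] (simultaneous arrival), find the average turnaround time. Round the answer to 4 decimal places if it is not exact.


Time quantum = 4
Execution trace:
  J1 runs 4 units, time = 4
  J2 runs 4 units, time = 8
  J3 runs 3 units, time = 11
  J4 runs 4 units, time = 15
  J1 runs 4 units, time = 19
  J4 runs 4 units, time = 23
  J1 runs 2 units, time = 25
  J4 runs 4 units, time = 29
  J4 runs 3 units, time = 32
Finish times: [25, 8, 11, 32]
Average turnaround = 76/4 = 19.0

19.0


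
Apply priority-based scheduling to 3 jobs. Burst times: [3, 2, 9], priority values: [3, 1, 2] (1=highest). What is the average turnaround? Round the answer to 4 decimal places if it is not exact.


Sort by priority (ascending = highest first):
Order: [(1, 2), (2, 9), (3, 3)]
Completion times:
  Priority 1, burst=2, C=2
  Priority 2, burst=9, C=11
  Priority 3, burst=3, C=14
Average turnaround = 27/3 = 9.0

9.0


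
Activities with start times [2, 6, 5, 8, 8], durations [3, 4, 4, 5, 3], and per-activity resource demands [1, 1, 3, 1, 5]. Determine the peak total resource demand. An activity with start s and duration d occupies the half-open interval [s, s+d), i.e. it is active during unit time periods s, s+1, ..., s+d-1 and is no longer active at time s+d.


Each activity i is active on [start_i, start_i + duration_i).
Compute total resource usage per time slot:
  t=0: active resources = [], total = 0
  t=1: active resources = [], total = 0
  t=2: active resources = [1], total = 1
  t=3: active resources = [1], total = 1
  t=4: active resources = [1], total = 1
  t=5: active resources = [3], total = 3
  t=6: active resources = [1, 3], total = 4
  t=7: active resources = [1, 3], total = 4
  t=8: active resources = [1, 3, 1, 5], total = 10
  t=9: active resources = [1, 1, 5], total = 7
  t=10: active resources = [1, 5], total = 6
  t=11: active resources = [1], total = 1
  t=12: active resources = [1], total = 1
Peak resource demand = 10

10


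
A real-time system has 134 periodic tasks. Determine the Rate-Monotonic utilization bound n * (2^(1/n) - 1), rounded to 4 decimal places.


Compute 2^(1/134) = 1.0051861419
Subtract 1: 1.0051861419 - 1 = 0.0051861419
Multiply by n: 134 * 0.0051861419 = 0.6949430146
Round to 4 dp: 0.6949

0.6949


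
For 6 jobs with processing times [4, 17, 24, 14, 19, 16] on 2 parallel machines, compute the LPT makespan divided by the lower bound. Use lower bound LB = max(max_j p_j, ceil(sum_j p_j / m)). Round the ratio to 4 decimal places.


LPT order: [24, 19, 17, 16, 14, 4]
Machine loads after assignment: [44, 50]
LPT makespan = 50
Lower bound = max(max_job, ceil(total/2)) = max(24, 47) = 47
Ratio = 50 / 47 = 1.0638

1.0638


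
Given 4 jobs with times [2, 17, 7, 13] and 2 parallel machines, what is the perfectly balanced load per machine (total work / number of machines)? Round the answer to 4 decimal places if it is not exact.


Total processing time = 2 + 17 + 7 + 13 = 39
Number of machines = 2
Ideal balanced load = 39 / 2 = 19.5

19.5


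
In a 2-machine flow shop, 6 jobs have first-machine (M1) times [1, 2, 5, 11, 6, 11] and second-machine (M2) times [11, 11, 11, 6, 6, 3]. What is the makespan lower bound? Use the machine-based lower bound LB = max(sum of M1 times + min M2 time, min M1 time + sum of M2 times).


LB1 = sum(M1 times) + min(M2 times) = 36 + 3 = 39
LB2 = min(M1 times) + sum(M2 times) = 1 + 48 = 49
Lower bound = max(LB1, LB2) = max(39, 49) = 49

49


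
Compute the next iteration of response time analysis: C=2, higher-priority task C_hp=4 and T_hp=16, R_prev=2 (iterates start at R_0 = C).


R_next = C + ceil(R_prev / T_hp) * C_hp
ceil(2 / 16) = ceil(0.125) = 1
Interference = 1 * 4 = 4
R_next = 2 + 4 = 6

6


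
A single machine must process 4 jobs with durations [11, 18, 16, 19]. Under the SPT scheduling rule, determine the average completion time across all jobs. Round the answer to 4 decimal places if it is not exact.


Sort jobs by processing time (SPT order): [11, 16, 18, 19]
Compute completion times sequentially:
  Job 1: processing = 11, completes at 11
  Job 2: processing = 16, completes at 27
  Job 3: processing = 18, completes at 45
  Job 4: processing = 19, completes at 64
Sum of completion times = 147
Average completion time = 147/4 = 36.75

36.75


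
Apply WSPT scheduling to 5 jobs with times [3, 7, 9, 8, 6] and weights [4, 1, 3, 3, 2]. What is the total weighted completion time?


Compute p/w ratios and sort ascending (WSPT): [(3, 4), (8, 3), (9, 3), (6, 2), (7, 1)]
Compute weighted completion times:
  Job (p=3,w=4): C=3, w*C=4*3=12
  Job (p=8,w=3): C=11, w*C=3*11=33
  Job (p=9,w=3): C=20, w*C=3*20=60
  Job (p=6,w=2): C=26, w*C=2*26=52
  Job (p=7,w=1): C=33, w*C=1*33=33
Total weighted completion time = 190

190


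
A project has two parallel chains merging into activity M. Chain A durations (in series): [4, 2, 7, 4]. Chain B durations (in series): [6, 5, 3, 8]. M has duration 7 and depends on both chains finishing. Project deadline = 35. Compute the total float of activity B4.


Forward pass: ES(B4) = sum of predecessors on chain B = 14
EF = ES + duration = 14 + 8 = 22
Backward pass: LF(M) = deadline = 35; LS(M) = 35 - 7 = 28
LF(B4) = LS(M) - sum(successors on chain B) = 28 - 0 = 28
LS = LF - duration = 28 - 8 = 20
Total float = LS - ES = 20 - 14 = 6

6


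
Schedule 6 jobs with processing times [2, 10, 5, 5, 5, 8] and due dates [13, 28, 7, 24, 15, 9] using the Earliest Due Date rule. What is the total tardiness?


Sort by due date (EDD order): [(5, 7), (8, 9), (2, 13), (5, 15), (5, 24), (10, 28)]
Compute completion times and tardiness:
  Job 1: p=5, d=7, C=5, tardiness=max(0,5-7)=0
  Job 2: p=8, d=9, C=13, tardiness=max(0,13-9)=4
  Job 3: p=2, d=13, C=15, tardiness=max(0,15-13)=2
  Job 4: p=5, d=15, C=20, tardiness=max(0,20-15)=5
  Job 5: p=5, d=24, C=25, tardiness=max(0,25-24)=1
  Job 6: p=10, d=28, C=35, tardiness=max(0,35-28)=7
Total tardiness = 19

19


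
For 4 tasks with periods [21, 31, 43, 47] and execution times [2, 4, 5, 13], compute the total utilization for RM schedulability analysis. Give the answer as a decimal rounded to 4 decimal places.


Compute individual utilizations (exact fractions):
  Task 1: C/T = 2/21 (approx. 0.0952)
  Task 2: C/T = 4/31 (approx. 0.129)
  Task 3: C/T = 5/43 (approx. 0.1163)
  Task 4: C/T = 13/47 (approx. 0.2766)
Total utilization U = 2/21 + 4/31 + 5/43 + 13/47 = 811960/1315671
Rounded to 4 decimal places: U = 0.6171
RM (Liu & Layland) bound for 4 tasks = 0.756828; compare with U = 811960/1315671 (approx. 0.617145)
U <= bound, so schedulable by RM sufficient condition.

0.6171


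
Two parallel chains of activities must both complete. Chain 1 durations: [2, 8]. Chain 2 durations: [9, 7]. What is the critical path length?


Path A total = 2 + 8 = 10
Path B total = 9 + 7 = 16
Critical path = longest path = max(10, 16) = 16

16


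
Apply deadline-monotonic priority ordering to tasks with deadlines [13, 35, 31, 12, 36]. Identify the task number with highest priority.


Sort tasks by relative deadline (ascending):
  Task 4: deadline = 12
  Task 1: deadline = 13
  Task 3: deadline = 31
  Task 2: deadline = 35
  Task 5: deadline = 36
Priority order (highest first): [4, 1, 3, 2, 5]
Highest priority task = 4

4


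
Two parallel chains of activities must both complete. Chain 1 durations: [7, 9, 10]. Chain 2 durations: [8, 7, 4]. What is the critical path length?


Path A total = 7 + 9 + 10 = 26
Path B total = 8 + 7 + 4 = 19
Critical path = longest path = max(26, 19) = 26

26


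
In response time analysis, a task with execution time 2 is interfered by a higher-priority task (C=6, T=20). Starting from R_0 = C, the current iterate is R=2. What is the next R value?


R_next = C + ceil(R_prev / T_hp) * C_hp
ceil(2 / 20) = ceil(0.1) = 1
Interference = 1 * 6 = 6
R_next = 2 + 6 = 8

8


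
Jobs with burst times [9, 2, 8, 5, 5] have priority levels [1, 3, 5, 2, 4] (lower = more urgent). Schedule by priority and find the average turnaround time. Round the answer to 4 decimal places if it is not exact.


Sort by priority (ascending = highest first):
Order: [(1, 9), (2, 5), (3, 2), (4, 5), (5, 8)]
Completion times:
  Priority 1, burst=9, C=9
  Priority 2, burst=5, C=14
  Priority 3, burst=2, C=16
  Priority 4, burst=5, C=21
  Priority 5, burst=8, C=29
Average turnaround = 89/5 = 17.8

17.8


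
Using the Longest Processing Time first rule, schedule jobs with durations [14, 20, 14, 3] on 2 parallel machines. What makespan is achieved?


Sort jobs in decreasing order (LPT): [20, 14, 14, 3]
Assign each job to the least loaded machine:
  Machine 1: jobs [20, 3], load = 23
  Machine 2: jobs [14, 14], load = 28
Makespan = max load = 28

28


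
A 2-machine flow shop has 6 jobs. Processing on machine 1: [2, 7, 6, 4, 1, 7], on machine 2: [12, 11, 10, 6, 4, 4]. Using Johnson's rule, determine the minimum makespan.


Apply Johnson's rule:
  Group 1 (a <= b): [(5, 1, 4), (1, 2, 12), (4, 4, 6), (3, 6, 10), (2, 7, 11)]
  Group 2 (a > b): [(6, 7, 4)]
Optimal job order: [5, 1, 4, 3, 2, 6]
Schedule:
  Job 5: M1 done at 1, M2 done at 5
  Job 1: M1 done at 3, M2 done at 17
  Job 4: M1 done at 7, M2 done at 23
  Job 3: M1 done at 13, M2 done at 33
  Job 2: M1 done at 20, M2 done at 44
  Job 6: M1 done at 27, M2 done at 48
Makespan = 48

48


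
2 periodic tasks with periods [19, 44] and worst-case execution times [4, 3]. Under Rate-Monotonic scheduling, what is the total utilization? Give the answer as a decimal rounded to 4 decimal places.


Compute individual utilizations (exact fractions):
  Task 1: C/T = 4/19 (approx. 0.2105)
  Task 2: C/T = 3/44 (approx. 0.0682)
Total utilization U = 4/19 + 3/44 = 233/836
Rounded to 4 decimal places: U = 0.2787
RM (Liu & Layland) bound for 2 tasks = 0.828427; compare with U = 233/836 (approx. 0.278708)
U <= bound, so schedulable by RM sufficient condition.

0.2787


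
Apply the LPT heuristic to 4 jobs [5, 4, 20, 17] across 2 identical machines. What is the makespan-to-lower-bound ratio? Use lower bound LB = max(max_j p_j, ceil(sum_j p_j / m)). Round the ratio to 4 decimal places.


LPT order: [20, 17, 5, 4]
Machine loads after assignment: [24, 22]
LPT makespan = 24
Lower bound = max(max_job, ceil(total/2)) = max(20, 23) = 23
Ratio = 24 / 23 = 1.0435

1.0435


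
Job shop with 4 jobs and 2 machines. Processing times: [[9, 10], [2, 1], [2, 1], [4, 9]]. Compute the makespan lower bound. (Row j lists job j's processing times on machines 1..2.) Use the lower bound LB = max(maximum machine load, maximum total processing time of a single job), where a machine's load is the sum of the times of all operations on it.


Machine loads:
  Machine 1: 9 + 2 + 2 + 4 = 17
  Machine 2: 10 + 1 + 1 + 9 = 21
Max machine load = 21
Job totals:
  Job 1: 19
  Job 2: 3
  Job 3: 3
  Job 4: 13
Max job total = 19
Lower bound = max(21, 19) = 21

21


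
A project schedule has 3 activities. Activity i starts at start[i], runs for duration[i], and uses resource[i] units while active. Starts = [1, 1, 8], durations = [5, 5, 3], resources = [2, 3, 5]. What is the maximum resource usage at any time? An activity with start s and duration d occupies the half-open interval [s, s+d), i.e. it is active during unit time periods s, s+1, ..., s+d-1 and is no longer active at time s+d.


Each activity i is active on [start_i, start_i + duration_i).
Compute total resource usage per time slot:
  t=0: active resources = [], total = 0
  t=1: active resources = [2, 3], total = 5
  t=2: active resources = [2, 3], total = 5
  t=3: active resources = [2, 3], total = 5
  t=4: active resources = [2, 3], total = 5
  t=5: active resources = [2, 3], total = 5
  t=6: active resources = [], total = 0
  t=7: active resources = [], total = 0
  t=8: active resources = [5], total = 5
  t=9: active resources = [5], total = 5
  t=10: active resources = [5], total = 5
Peak resource demand = 5

5


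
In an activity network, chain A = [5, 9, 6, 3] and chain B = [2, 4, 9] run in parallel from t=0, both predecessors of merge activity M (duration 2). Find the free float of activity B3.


ES(B3) = sum of predecessors on chain B = 6
EF(B3) = ES + duration = 6 + 9 = 15
Successor of B3 is M. ES(M) = max(sum(A), sum(B)) = max(23, 15) = 23
Free float = ES(successor) - EF(current) = 23 - 15 = 8

8


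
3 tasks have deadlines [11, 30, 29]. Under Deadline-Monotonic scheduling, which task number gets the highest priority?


Sort tasks by relative deadline (ascending):
  Task 1: deadline = 11
  Task 3: deadline = 29
  Task 2: deadline = 30
Priority order (highest first): [1, 3, 2]
Highest priority task = 1

1


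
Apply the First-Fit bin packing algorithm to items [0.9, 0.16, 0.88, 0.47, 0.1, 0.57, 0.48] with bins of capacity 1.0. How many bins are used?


Place items sequentially using First-Fit:
  Item 0.9 -> new Bin 1
  Item 0.16 -> new Bin 2
  Item 0.88 -> new Bin 3
  Item 0.47 -> Bin 2 (now 0.63)
  Item 0.1 -> Bin 1 (now 1.0)
  Item 0.57 -> new Bin 4
  Item 0.48 -> new Bin 5
Total bins used = 5

5


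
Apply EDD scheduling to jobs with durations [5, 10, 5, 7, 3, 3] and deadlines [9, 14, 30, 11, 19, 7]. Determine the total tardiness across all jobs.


Sort by due date (EDD order): [(3, 7), (5, 9), (7, 11), (10, 14), (3, 19), (5, 30)]
Compute completion times and tardiness:
  Job 1: p=3, d=7, C=3, tardiness=max(0,3-7)=0
  Job 2: p=5, d=9, C=8, tardiness=max(0,8-9)=0
  Job 3: p=7, d=11, C=15, tardiness=max(0,15-11)=4
  Job 4: p=10, d=14, C=25, tardiness=max(0,25-14)=11
  Job 5: p=3, d=19, C=28, tardiness=max(0,28-19)=9
  Job 6: p=5, d=30, C=33, tardiness=max(0,33-30)=3
Total tardiness = 27

27


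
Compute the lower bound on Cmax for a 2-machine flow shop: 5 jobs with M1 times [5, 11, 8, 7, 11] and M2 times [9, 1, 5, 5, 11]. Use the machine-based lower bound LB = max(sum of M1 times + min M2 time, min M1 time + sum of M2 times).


LB1 = sum(M1 times) + min(M2 times) = 42 + 1 = 43
LB2 = min(M1 times) + sum(M2 times) = 5 + 31 = 36
Lower bound = max(LB1, LB2) = max(43, 36) = 43

43


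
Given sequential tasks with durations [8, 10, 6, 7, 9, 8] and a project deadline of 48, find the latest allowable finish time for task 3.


LF(activity 3) = deadline - sum of successor durations
Successors: activities 4 through 6 with durations [7, 9, 8]
Sum of successor durations = 24
LF = 48 - 24 = 24

24


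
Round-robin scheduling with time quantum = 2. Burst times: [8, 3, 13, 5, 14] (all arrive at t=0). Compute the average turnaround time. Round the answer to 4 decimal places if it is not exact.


Time quantum = 2
Execution trace:
  J1 runs 2 units, time = 2
  J2 runs 2 units, time = 4
  J3 runs 2 units, time = 6
  J4 runs 2 units, time = 8
  J5 runs 2 units, time = 10
  J1 runs 2 units, time = 12
  J2 runs 1 units, time = 13
  J3 runs 2 units, time = 15
  J4 runs 2 units, time = 17
  J5 runs 2 units, time = 19
  J1 runs 2 units, time = 21
  J3 runs 2 units, time = 23
  J4 runs 1 units, time = 24
  J5 runs 2 units, time = 26
  J1 runs 2 units, time = 28
  J3 runs 2 units, time = 30
  J5 runs 2 units, time = 32
  J3 runs 2 units, time = 34
  J5 runs 2 units, time = 36
  J3 runs 2 units, time = 38
  J5 runs 2 units, time = 40
  J3 runs 1 units, time = 41
  J5 runs 2 units, time = 43
Finish times: [28, 13, 41, 24, 43]
Average turnaround = 149/5 = 29.8

29.8


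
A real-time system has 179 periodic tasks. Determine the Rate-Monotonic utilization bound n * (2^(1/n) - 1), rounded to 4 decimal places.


Compute 2^(1/179) = 1.0038798378
Subtract 1: 1.0038798378 - 1 = 0.0038798378
Multiply by n: 179 * 0.0038798378 = 0.6944909662
Round to 4 dp: 0.6945

0.6945


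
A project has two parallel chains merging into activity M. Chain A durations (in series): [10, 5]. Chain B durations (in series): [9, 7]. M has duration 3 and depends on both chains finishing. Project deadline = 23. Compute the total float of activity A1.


Forward pass: ES(A1) = sum of predecessors on chain A = 0
EF = ES + duration = 0 + 10 = 10
Backward pass: LF(M) = deadline = 23; LS(M) = 23 - 3 = 20
LF(A1) = LS(M) - sum(successors on chain A) = 20 - 5 = 15
LS = LF - duration = 15 - 10 = 5
Total float = LS - ES = 5 - 0 = 5

5


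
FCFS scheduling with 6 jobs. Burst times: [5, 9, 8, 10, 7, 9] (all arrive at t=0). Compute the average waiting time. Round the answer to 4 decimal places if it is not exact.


FCFS order (as given): [5, 9, 8, 10, 7, 9]
Waiting times:
  Job 1: wait = 0
  Job 2: wait = 5
  Job 3: wait = 14
  Job 4: wait = 22
  Job 5: wait = 32
  Job 6: wait = 39
Sum of waiting times = 112
Average waiting time = 112/6 = 18.6667

18.6667


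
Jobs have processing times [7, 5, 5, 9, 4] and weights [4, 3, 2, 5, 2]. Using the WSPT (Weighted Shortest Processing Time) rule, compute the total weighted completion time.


Compute p/w ratios and sort ascending (WSPT): [(5, 3), (7, 4), (9, 5), (4, 2), (5, 2)]
Compute weighted completion times:
  Job (p=5,w=3): C=5, w*C=3*5=15
  Job (p=7,w=4): C=12, w*C=4*12=48
  Job (p=9,w=5): C=21, w*C=5*21=105
  Job (p=4,w=2): C=25, w*C=2*25=50
  Job (p=5,w=2): C=30, w*C=2*30=60
Total weighted completion time = 278

278


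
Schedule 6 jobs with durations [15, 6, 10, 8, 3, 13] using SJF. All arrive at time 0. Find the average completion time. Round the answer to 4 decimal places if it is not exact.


SJF order (ascending): [3, 6, 8, 10, 13, 15]
Completion times:
  Job 1: burst=3, C=3
  Job 2: burst=6, C=9
  Job 3: burst=8, C=17
  Job 4: burst=10, C=27
  Job 5: burst=13, C=40
  Job 6: burst=15, C=55
Average completion = 151/6 = 25.1667

25.1667


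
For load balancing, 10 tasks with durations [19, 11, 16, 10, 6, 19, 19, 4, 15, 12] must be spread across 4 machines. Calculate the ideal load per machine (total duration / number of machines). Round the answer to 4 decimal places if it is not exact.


Total processing time = 19 + 11 + 16 + 10 + 6 + 19 + 19 + 4 + 15 + 12 = 131
Number of machines = 4
Ideal balanced load = 131 / 4 = 32.75

32.75


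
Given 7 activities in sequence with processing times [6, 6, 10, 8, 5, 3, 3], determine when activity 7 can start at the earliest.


Activity 7 starts after activities 1 through 6 complete.
Predecessor durations: [6, 6, 10, 8, 5, 3]
ES = 6 + 6 + 10 + 8 + 5 + 3 = 38

38


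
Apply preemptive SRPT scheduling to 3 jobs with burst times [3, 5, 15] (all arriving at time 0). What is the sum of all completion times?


Since all jobs arrive at t=0, SRPT equals SPT ordering.
SPT order: [3, 5, 15]
Completion times:
  Job 1: p=3, C=3
  Job 2: p=5, C=8
  Job 3: p=15, C=23
Total completion time = 3 + 8 + 23 = 34

34


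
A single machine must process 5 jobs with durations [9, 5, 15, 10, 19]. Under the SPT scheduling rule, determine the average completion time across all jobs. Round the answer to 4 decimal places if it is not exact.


Sort jobs by processing time (SPT order): [5, 9, 10, 15, 19]
Compute completion times sequentially:
  Job 1: processing = 5, completes at 5
  Job 2: processing = 9, completes at 14
  Job 3: processing = 10, completes at 24
  Job 4: processing = 15, completes at 39
  Job 5: processing = 19, completes at 58
Sum of completion times = 140
Average completion time = 140/5 = 28.0

28.0


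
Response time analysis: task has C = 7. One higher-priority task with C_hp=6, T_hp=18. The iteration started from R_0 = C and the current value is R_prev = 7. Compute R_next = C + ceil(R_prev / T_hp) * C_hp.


R_next = C + ceil(R_prev / T_hp) * C_hp
ceil(7 / 18) = ceil(0.3889) = 1
Interference = 1 * 6 = 6
R_next = 7 + 6 = 13

13


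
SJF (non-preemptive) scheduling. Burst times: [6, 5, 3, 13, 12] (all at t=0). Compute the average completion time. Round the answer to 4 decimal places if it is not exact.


SJF order (ascending): [3, 5, 6, 12, 13]
Completion times:
  Job 1: burst=3, C=3
  Job 2: burst=5, C=8
  Job 3: burst=6, C=14
  Job 4: burst=12, C=26
  Job 5: burst=13, C=39
Average completion = 90/5 = 18.0

18.0


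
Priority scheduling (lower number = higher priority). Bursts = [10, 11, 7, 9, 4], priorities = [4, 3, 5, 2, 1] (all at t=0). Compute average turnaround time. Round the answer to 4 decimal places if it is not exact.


Sort by priority (ascending = highest first):
Order: [(1, 4), (2, 9), (3, 11), (4, 10), (5, 7)]
Completion times:
  Priority 1, burst=4, C=4
  Priority 2, burst=9, C=13
  Priority 3, burst=11, C=24
  Priority 4, burst=10, C=34
  Priority 5, burst=7, C=41
Average turnaround = 116/5 = 23.2

23.2


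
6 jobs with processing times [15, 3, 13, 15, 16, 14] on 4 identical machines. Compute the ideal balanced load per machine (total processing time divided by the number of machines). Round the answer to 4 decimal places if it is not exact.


Total processing time = 15 + 3 + 13 + 15 + 16 + 14 = 76
Number of machines = 4
Ideal balanced load = 76 / 4 = 19.0

19.0


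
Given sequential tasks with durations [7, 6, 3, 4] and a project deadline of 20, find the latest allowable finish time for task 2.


LF(activity 2) = deadline - sum of successor durations
Successors: activities 3 through 4 with durations [3, 4]
Sum of successor durations = 7
LF = 20 - 7 = 13

13


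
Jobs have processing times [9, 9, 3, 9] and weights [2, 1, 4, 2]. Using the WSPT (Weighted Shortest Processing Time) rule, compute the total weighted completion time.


Compute p/w ratios and sort ascending (WSPT): [(3, 4), (9, 2), (9, 2), (9, 1)]
Compute weighted completion times:
  Job (p=3,w=4): C=3, w*C=4*3=12
  Job (p=9,w=2): C=12, w*C=2*12=24
  Job (p=9,w=2): C=21, w*C=2*21=42
  Job (p=9,w=1): C=30, w*C=1*30=30
Total weighted completion time = 108

108


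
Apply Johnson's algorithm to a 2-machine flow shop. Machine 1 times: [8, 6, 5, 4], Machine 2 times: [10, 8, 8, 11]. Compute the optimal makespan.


Apply Johnson's rule:
  Group 1 (a <= b): [(4, 4, 11), (3, 5, 8), (2, 6, 8), (1, 8, 10)]
  Group 2 (a > b): []
Optimal job order: [4, 3, 2, 1]
Schedule:
  Job 4: M1 done at 4, M2 done at 15
  Job 3: M1 done at 9, M2 done at 23
  Job 2: M1 done at 15, M2 done at 31
  Job 1: M1 done at 23, M2 done at 41
Makespan = 41

41


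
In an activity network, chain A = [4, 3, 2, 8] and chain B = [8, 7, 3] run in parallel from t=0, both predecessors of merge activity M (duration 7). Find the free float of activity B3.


ES(B3) = sum of predecessors on chain B = 15
EF(B3) = ES + duration = 15 + 3 = 18
Successor of B3 is M. ES(M) = max(sum(A), sum(B)) = max(17, 18) = 18
Free float = ES(successor) - EF(current) = 18 - 18 = 0

0


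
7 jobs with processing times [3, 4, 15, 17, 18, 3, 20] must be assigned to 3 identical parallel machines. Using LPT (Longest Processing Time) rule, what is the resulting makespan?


Sort jobs in decreasing order (LPT): [20, 18, 17, 15, 4, 3, 3]
Assign each job to the least loaded machine:
  Machine 1: jobs [20, 3], load = 23
  Machine 2: jobs [18, 4, 3], load = 25
  Machine 3: jobs [17, 15], load = 32
Makespan = max load = 32

32


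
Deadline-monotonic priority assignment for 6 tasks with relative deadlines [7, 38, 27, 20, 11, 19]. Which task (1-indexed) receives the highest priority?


Sort tasks by relative deadline (ascending):
  Task 1: deadline = 7
  Task 5: deadline = 11
  Task 6: deadline = 19
  Task 4: deadline = 20
  Task 3: deadline = 27
  Task 2: deadline = 38
Priority order (highest first): [1, 5, 6, 4, 3, 2]
Highest priority task = 1

1


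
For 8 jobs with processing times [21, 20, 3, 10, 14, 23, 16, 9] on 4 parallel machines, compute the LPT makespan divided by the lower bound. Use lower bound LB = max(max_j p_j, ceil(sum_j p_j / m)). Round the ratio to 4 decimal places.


LPT order: [23, 21, 20, 16, 14, 10, 9, 3]
Machine loads after assignment: [26, 30, 30, 30]
LPT makespan = 30
Lower bound = max(max_job, ceil(total/4)) = max(23, 29) = 29
Ratio = 30 / 29 = 1.0345

1.0345


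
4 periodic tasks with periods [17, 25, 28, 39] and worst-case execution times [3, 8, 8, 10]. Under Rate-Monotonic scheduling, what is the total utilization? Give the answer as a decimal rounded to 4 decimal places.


Compute individual utilizations (exact fractions):
  Task 1: C/T = 3/17 (approx. 0.1765)
  Task 2: C/T = 8/25 (approx. 0.32)
  Task 3: C/T = 8/28 = 2/7 (approx. 0.2857)
  Task 4: C/T = 10/39 (approx. 0.2564)
Total utilization U = 3/17 + 8/25 + 2/7 + 10/39 = 120503/116025
Rounded to 4 decimal places: U = 1.0386
RM (Liu & Layland) bound for 4 tasks = 0.756828; compare with U = 120503/116025 (approx. 1.038595)
U > 1, so the task set is not schedulable (processor overloaded).

1.0386


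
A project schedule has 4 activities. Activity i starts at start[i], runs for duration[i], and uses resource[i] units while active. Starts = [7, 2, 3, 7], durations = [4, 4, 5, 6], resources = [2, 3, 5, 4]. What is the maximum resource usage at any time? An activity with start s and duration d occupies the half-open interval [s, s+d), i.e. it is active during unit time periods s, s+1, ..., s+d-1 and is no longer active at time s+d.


Each activity i is active on [start_i, start_i + duration_i).
Compute total resource usage per time slot:
  t=0: active resources = [], total = 0
  t=1: active resources = [], total = 0
  t=2: active resources = [3], total = 3
  t=3: active resources = [3, 5], total = 8
  t=4: active resources = [3, 5], total = 8
  t=5: active resources = [3, 5], total = 8
  t=6: active resources = [5], total = 5
  t=7: active resources = [2, 5, 4], total = 11
  t=8: active resources = [2, 4], total = 6
  t=9: active resources = [2, 4], total = 6
  t=10: active resources = [2, 4], total = 6
  t=11: active resources = [4], total = 4
  t=12: active resources = [4], total = 4
Peak resource demand = 11

11


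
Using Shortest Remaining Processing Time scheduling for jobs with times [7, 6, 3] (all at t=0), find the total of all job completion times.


Since all jobs arrive at t=0, SRPT equals SPT ordering.
SPT order: [3, 6, 7]
Completion times:
  Job 1: p=3, C=3
  Job 2: p=6, C=9
  Job 3: p=7, C=16
Total completion time = 3 + 9 + 16 = 28

28


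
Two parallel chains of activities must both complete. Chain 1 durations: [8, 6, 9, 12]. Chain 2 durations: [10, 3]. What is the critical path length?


Path A total = 8 + 6 + 9 + 12 = 35
Path B total = 10 + 3 = 13
Critical path = longest path = max(35, 13) = 35

35


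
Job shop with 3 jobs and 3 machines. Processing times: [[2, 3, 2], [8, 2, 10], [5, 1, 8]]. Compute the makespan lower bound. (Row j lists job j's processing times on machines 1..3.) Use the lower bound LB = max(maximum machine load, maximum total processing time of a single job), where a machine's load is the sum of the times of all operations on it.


Machine loads:
  Machine 1: 2 + 8 + 5 = 15
  Machine 2: 3 + 2 + 1 = 6
  Machine 3: 2 + 10 + 8 = 20
Max machine load = 20
Job totals:
  Job 1: 7
  Job 2: 20
  Job 3: 14
Max job total = 20
Lower bound = max(20, 20) = 20

20


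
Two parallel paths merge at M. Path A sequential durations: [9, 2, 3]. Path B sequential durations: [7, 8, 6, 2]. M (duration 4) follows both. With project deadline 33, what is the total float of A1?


Forward pass: ES(A1) = sum of predecessors on chain A = 0
EF = ES + duration = 0 + 9 = 9
Backward pass: LF(M) = deadline = 33; LS(M) = 33 - 4 = 29
LF(A1) = LS(M) - sum(successors on chain A) = 29 - 5 = 24
LS = LF - duration = 24 - 9 = 15
Total float = LS - ES = 15 - 0 = 15

15


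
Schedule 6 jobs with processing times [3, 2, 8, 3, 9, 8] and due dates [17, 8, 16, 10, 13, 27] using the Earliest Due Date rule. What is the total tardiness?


Sort by due date (EDD order): [(2, 8), (3, 10), (9, 13), (8, 16), (3, 17), (8, 27)]
Compute completion times and tardiness:
  Job 1: p=2, d=8, C=2, tardiness=max(0,2-8)=0
  Job 2: p=3, d=10, C=5, tardiness=max(0,5-10)=0
  Job 3: p=9, d=13, C=14, tardiness=max(0,14-13)=1
  Job 4: p=8, d=16, C=22, tardiness=max(0,22-16)=6
  Job 5: p=3, d=17, C=25, tardiness=max(0,25-17)=8
  Job 6: p=8, d=27, C=33, tardiness=max(0,33-27)=6
Total tardiness = 21

21


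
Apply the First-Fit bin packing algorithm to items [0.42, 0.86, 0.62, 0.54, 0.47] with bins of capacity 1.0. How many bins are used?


Place items sequentially using First-Fit:
  Item 0.42 -> new Bin 1
  Item 0.86 -> new Bin 2
  Item 0.62 -> new Bin 3
  Item 0.54 -> Bin 1 (now 0.96)
  Item 0.47 -> new Bin 4
Total bins used = 4

4


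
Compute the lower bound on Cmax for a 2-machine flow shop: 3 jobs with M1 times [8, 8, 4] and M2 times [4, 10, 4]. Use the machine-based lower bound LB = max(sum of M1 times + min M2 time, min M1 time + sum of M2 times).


LB1 = sum(M1 times) + min(M2 times) = 20 + 4 = 24
LB2 = min(M1 times) + sum(M2 times) = 4 + 18 = 22
Lower bound = max(LB1, LB2) = max(24, 22) = 24

24


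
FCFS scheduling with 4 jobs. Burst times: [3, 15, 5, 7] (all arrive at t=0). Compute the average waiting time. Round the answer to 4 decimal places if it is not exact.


FCFS order (as given): [3, 15, 5, 7]
Waiting times:
  Job 1: wait = 0
  Job 2: wait = 3
  Job 3: wait = 18
  Job 4: wait = 23
Sum of waiting times = 44
Average waiting time = 44/4 = 11.0

11.0


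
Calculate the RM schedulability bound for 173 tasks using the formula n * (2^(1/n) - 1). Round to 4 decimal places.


Compute 2^(1/173) = 1.0040146684
Subtract 1: 1.0040146684 - 1 = 0.0040146684
Multiply by n: 173 * 0.0040146684 = 0.6945376332
Round to 4 dp: 0.6945

0.6945


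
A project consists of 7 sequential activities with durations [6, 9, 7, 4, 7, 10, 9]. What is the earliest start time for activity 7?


Activity 7 starts after activities 1 through 6 complete.
Predecessor durations: [6, 9, 7, 4, 7, 10]
ES = 6 + 9 + 7 + 4 + 7 + 10 = 43

43


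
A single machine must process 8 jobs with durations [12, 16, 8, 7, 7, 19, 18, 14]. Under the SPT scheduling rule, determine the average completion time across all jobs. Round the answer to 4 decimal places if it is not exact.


Sort jobs by processing time (SPT order): [7, 7, 8, 12, 14, 16, 18, 19]
Compute completion times sequentially:
  Job 1: processing = 7, completes at 7
  Job 2: processing = 7, completes at 14
  Job 3: processing = 8, completes at 22
  Job 4: processing = 12, completes at 34
  Job 5: processing = 14, completes at 48
  Job 6: processing = 16, completes at 64
  Job 7: processing = 18, completes at 82
  Job 8: processing = 19, completes at 101
Sum of completion times = 372
Average completion time = 372/8 = 46.5

46.5


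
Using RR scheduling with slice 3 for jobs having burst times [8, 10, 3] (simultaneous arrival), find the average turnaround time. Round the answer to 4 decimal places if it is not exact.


Time quantum = 3
Execution trace:
  J1 runs 3 units, time = 3
  J2 runs 3 units, time = 6
  J3 runs 3 units, time = 9
  J1 runs 3 units, time = 12
  J2 runs 3 units, time = 15
  J1 runs 2 units, time = 17
  J2 runs 3 units, time = 20
  J2 runs 1 units, time = 21
Finish times: [17, 21, 9]
Average turnaround = 47/3 = 15.6667

15.6667


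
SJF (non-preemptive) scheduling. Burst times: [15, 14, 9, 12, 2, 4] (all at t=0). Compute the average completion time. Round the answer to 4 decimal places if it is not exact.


SJF order (ascending): [2, 4, 9, 12, 14, 15]
Completion times:
  Job 1: burst=2, C=2
  Job 2: burst=4, C=6
  Job 3: burst=9, C=15
  Job 4: burst=12, C=27
  Job 5: burst=14, C=41
  Job 6: burst=15, C=56
Average completion = 147/6 = 24.5

24.5


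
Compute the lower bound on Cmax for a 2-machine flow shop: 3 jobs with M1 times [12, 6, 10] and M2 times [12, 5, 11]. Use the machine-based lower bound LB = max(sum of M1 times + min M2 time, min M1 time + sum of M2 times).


LB1 = sum(M1 times) + min(M2 times) = 28 + 5 = 33
LB2 = min(M1 times) + sum(M2 times) = 6 + 28 = 34
Lower bound = max(LB1, LB2) = max(33, 34) = 34

34


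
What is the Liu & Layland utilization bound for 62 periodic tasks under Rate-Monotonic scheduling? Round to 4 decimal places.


Compute 2^(1/62) = 1.0112425207
Subtract 1: 1.0112425207 - 1 = 0.0112425207
Multiply by n: 62 * 0.0112425207 = 0.6970362834
Round to 4 dp: 0.6970

0.6970


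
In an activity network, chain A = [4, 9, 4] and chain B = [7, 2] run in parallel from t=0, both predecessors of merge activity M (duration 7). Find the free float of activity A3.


ES(A3) = sum of predecessors on chain A = 13
EF(A3) = ES + duration = 13 + 4 = 17
Successor of A3 is M. ES(M) = max(sum(A), sum(B)) = max(17, 9) = 17
Free float = ES(successor) - EF(current) = 17 - 17 = 0

0


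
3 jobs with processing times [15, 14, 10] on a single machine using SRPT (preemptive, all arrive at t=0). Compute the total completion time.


Since all jobs arrive at t=0, SRPT equals SPT ordering.
SPT order: [10, 14, 15]
Completion times:
  Job 1: p=10, C=10
  Job 2: p=14, C=24
  Job 3: p=15, C=39
Total completion time = 10 + 24 + 39 = 73

73


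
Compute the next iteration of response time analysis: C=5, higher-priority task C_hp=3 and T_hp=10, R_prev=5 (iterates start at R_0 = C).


R_next = C + ceil(R_prev / T_hp) * C_hp
ceil(5 / 10) = ceil(0.5) = 1
Interference = 1 * 3 = 3
R_next = 5 + 3 = 8

8


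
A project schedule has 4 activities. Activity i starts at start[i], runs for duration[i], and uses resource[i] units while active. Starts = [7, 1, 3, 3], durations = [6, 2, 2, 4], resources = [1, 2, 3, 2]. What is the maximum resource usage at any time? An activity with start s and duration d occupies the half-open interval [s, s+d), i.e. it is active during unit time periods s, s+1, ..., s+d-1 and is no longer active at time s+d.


Each activity i is active on [start_i, start_i + duration_i).
Compute total resource usage per time slot:
  t=0: active resources = [], total = 0
  t=1: active resources = [2], total = 2
  t=2: active resources = [2], total = 2
  t=3: active resources = [3, 2], total = 5
  t=4: active resources = [3, 2], total = 5
  t=5: active resources = [2], total = 2
  t=6: active resources = [2], total = 2
  t=7: active resources = [1], total = 1
  t=8: active resources = [1], total = 1
  t=9: active resources = [1], total = 1
  t=10: active resources = [1], total = 1
  t=11: active resources = [1], total = 1
  t=12: active resources = [1], total = 1
Peak resource demand = 5

5


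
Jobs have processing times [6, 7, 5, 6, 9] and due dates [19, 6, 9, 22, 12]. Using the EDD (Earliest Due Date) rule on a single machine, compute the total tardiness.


Sort by due date (EDD order): [(7, 6), (5, 9), (9, 12), (6, 19), (6, 22)]
Compute completion times and tardiness:
  Job 1: p=7, d=6, C=7, tardiness=max(0,7-6)=1
  Job 2: p=5, d=9, C=12, tardiness=max(0,12-9)=3
  Job 3: p=9, d=12, C=21, tardiness=max(0,21-12)=9
  Job 4: p=6, d=19, C=27, tardiness=max(0,27-19)=8
  Job 5: p=6, d=22, C=33, tardiness=max(0,33-22)=11
Total tardiness = 32

32


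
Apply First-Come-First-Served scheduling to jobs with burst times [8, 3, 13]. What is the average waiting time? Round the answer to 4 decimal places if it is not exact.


FCFS order (as given): [8, 3, 13]
Waiting times:
  Job 1: wait = 0
  Job 2: wait = 8
  Job 3: wait = 11
Sum of waiting times = 19
Average waiting time = 19/3 = 6.3333

6.3333


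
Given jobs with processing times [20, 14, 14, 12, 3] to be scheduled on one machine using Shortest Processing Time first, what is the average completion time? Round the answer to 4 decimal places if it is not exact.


Sort jobs by processing time (SPT order): [3, 12, 14, 14, 20]
Compute completion times sequentially:
  Job 1: processing = 3, completes at 3
  Job 2: processing = 12, completes at 15
  Job 3: processing = 14, completes at 29
  Job 4: processing = 14, completes at 43
  Job 5: processing = 20, completes at 63
Sum of completion times = 153
Average completion time = 153/5 = 30.6

30.6


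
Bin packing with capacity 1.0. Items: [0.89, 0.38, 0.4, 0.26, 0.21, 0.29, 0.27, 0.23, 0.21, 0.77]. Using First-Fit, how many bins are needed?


Place items sequentially using First-Fit:
  Item 0.89 -> new Bin 1
  Item 0.38 -> new Bin 2
  Item 0.4 -> Bin 2 (now 0.78)
  Item 0.26 -> new Bin 3
  Item 0.21 -> Bin 2 (now 0.99)
  Item 0.29 -> Bin 3 (now 0.55)
  Item 0.27 -> Bin 3 (now 0.82)
  Item 0.23 -> new Bin 4
  Item 0.21 -> Bin 4 (now 0.44)
  Item 0.77 -> new Bin 5
Total bins used = 5

5


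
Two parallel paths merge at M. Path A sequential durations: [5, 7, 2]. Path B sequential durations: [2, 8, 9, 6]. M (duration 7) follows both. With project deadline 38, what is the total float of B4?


Forward pass: ES(B4) = sum of predecessors on chain B = 19
EF = ES + duration = 19 + 6 = 25
Backward pass: LF(M) = deadline = 38; LS(M) = 38 - 7 = 31
LF(B4) = LS(M) - sum(successors on chain B) = 31 - 0 = 31
LS = LF - duration = 31 - 6 = 25
Total float = LS - ES = 25 - 19 = 6

6
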